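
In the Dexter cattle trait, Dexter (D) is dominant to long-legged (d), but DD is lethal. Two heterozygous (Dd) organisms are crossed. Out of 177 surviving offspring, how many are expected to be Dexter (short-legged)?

Cross: Dd × Dd
Punnett square offspring (before lethality): 1 DD, 2 Dd, 1 dd
The DD genotype is lethal (embryos die); surviving offspring: 2 Dd, 1 dd
Dexter (short-legged): 2 out of 3 → fraction 2/3
Expected count = 2/3 × 177 = 118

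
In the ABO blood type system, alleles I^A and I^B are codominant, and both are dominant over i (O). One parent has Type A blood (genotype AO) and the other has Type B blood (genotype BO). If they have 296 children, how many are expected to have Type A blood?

Cross: AO × BO
Possible offspring genotypes: 1 AB, 1 AO, 1 BO, 1 OO
Blood type counts: 1 Type AB, 1 Type A, 1 Type B, 1 Type O
Probability of Type A: 1/4
Expected count = 1/4 × 296 = 74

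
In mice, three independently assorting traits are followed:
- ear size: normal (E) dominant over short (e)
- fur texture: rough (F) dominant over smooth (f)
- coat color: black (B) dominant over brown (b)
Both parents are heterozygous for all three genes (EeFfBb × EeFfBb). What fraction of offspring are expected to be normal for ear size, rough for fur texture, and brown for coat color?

Trihybrid cross: EeFfBb × EeFfBb
Each trait segregates independently with a 3:1 phenotypic ratio, so each gene contributes 3/4 (dominant) or 1/4 (recessive).
Target: normal (ear size), rough (fur texture), brown (coat color)
Probability = product of independent per-trait probabilities
= 3/4 × 3/4 × 1/4 = 9/64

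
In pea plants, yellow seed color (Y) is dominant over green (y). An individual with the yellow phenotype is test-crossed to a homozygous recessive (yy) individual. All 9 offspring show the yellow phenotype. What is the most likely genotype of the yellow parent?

Test cross: ? × yy
All offspring are yellow.
If the unknown parent were heterozygous (Yy), about half of 9 offspring would be green; none are. The unknown parent is most likely homozygous dominant (YY).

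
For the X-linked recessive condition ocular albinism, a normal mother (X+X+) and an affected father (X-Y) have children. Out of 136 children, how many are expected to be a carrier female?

Cross: X+X+ × X-Y
Offspring: 2 X+X-, 2 X+Y
Probability of a carrier female: 2/4 = 1/2
Expected count = 1/2 × 136 = 68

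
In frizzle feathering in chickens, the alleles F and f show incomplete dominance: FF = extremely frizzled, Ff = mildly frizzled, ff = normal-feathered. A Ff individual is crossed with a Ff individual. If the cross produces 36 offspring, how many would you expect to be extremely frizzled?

Punnett square for Ff × Ff:
Offspring genotypes: 1 FF, 2 Ff, 1 ff
Phenotype counts: 1 extremely frizzled, 2 mildly frizzled, 1 normal-feathered
extremely frizzled: 1 out of 4 → fraction 1/4
Expected count = 1/4 × 36 = 9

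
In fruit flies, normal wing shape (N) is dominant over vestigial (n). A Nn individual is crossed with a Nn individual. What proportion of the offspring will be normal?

Punnett square for Nn × Nn:
Offspring genotypes: 1 NN, 2 Nn, 1 nn
normal: 3, vestigial: 1
normal: 3 out of 4
Probability: 3/4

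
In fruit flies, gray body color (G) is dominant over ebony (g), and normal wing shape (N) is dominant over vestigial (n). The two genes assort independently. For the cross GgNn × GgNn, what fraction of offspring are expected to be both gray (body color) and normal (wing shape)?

Dihybrid cross GgNn × GgNn — consider each gene separately:
body color: Gg × Gg → 1 GG, 2 Gg, 1 gg → 3 G_ : 1 gg (out of 4)
wing shape: Nn × Nn → 1 NN, 2 Nn, 1 nn → 3 N_ : 1 nn (out of 4)
Looking for: gray (G_) and normal (N_)
P(gray) = 3/4, P(normal) = 3/4
P(both) = 3/4 × 3/4 = 9/16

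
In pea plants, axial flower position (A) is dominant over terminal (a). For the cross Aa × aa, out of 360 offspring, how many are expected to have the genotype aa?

Punnett square for Aa × aa:
Offspring genotypes: 2 Aa, 2 aa
Total offspring: 4
Count with target: 2
Probability: 2/4 = 1/2
Expected count = 1/2 × 360 = 180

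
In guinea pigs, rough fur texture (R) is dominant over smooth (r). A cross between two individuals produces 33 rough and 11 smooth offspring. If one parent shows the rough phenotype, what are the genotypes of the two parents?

Observed offspring: 33 rough, 11 smooth
The observed ratio simplifies to 3:1. Smooth (rr) offspring appear, so each parent must contribute one r allele. The parent stated to show rough carries R, so it is Rr. The other parent is then either Rr or rr: Rr × rr would give a 1:1 split, whereas Rr × Rr gives 3:1 — matching the data. So both parents are heterozygous (Rr × Rr).
Parent genotypes: Rr × Rr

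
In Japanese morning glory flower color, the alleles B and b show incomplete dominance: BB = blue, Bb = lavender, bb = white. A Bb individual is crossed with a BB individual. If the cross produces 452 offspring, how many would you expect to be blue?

Punnett square for Bb × BB:
Offspring genotypes: 2 BB, 2 Bb
Phenotype counts: 2 blue, 2 lavender
blue: 2 out of 4 → fraction 1/2
Expected count = 1/2 × 452 = 226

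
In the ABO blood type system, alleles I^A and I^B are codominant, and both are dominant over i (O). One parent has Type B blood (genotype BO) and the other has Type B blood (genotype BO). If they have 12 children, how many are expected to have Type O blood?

Cross: BO × BO
Possible offspring genotypes: 1 BB, 2 BO, 1 OO
Blood type counts: 3 Type B, 1 Type O
Probability of Type O: 1/4
Expected count = 1/4 × 12 = 3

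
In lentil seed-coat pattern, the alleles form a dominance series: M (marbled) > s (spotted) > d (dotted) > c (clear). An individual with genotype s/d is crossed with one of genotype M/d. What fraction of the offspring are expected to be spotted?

Cross: s/d × M/d
Allele dominance: M > s > d > c
Offspring genotypes: 1 M/s, 1 s/d, 1 M/d, 1 d/d
Phenotype counts: 2 marbled, 1 spotted, 1 dotted
spotted: 1 out of 4
Probability: 1/4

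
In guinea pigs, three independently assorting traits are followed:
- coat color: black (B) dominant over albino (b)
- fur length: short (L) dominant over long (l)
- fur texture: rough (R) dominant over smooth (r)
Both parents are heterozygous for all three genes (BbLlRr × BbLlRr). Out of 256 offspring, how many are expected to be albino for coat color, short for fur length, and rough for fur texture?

Trihybrid cross: BbLlRr × BbLlRr
Each trait segregates independently with a 3:1 phenotypic ratio, so each gene contributes 3/4 (dominant) or 1/4 (recessive).
Target: albino (coat color), short (fur length), rough (fur texture)
Probability = product of independent per-trait probabilities
= 1/4 × 3/4 × 3/4 = 9/64
Expected count = 9/64 × 256 = 36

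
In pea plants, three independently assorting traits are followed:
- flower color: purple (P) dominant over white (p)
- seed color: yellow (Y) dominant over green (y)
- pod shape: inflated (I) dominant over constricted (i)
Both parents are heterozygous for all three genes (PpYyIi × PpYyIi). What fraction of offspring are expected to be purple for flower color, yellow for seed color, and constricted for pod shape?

Trihybrid cross: PpYyIi × PpYyIi
Each trait segregates independently with a 3:1 phenotypic ratio, so each gene contributes 3/4 (dominant) or 1/4 (recessive).
Target: purple (flower color), yellow (seed color), constricted (pod shape)
Probability = product of independent per-trait probabilities
= 3/4 × 3/4 × 1/4 = 9/64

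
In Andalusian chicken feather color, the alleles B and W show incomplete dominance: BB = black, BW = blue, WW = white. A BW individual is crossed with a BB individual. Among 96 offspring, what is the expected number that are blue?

Punnett square for BW × BB:
Offspring genotypes: 2 BB, 2 BW
Phenotype counts: 2 black, 2 blue
blue: 2 out of 4 → fraction 1/2
Expected count = 1/2 × 96 = 48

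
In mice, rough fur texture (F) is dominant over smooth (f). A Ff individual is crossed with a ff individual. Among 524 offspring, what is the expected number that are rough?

Punnett square for Ff × ff:
Offspring genotypes: 2 Ff, 2 ff
rough: 2, smooth: 2
rough: 2 out of 4 → fraction 1/2
Expected count = 1/2 × 524 = 262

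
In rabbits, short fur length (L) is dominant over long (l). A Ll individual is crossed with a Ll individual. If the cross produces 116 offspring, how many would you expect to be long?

Punnett square for Ll × Ll:
Offspring genotypes: 1 LL, 2 Ll, 1 ll
short: 3, long: 1
long: 1 out of 4 → fraction 1/4
Expected count = 1/4 × 116 = 29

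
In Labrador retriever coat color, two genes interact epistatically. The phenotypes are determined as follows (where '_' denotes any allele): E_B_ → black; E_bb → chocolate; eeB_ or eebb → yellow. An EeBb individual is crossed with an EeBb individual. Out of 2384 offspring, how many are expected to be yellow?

Cross: EeBb × EeBb — consider each gene separately:
E gene: Ee × Ee → 1 EE, 2 Ee, 1 ee → 3 E_ : 1 ee (out of 4)
B gene: Bb × Bb → 1 BB, 2 Bb, 1 bb → 3 B_ : 1 bb (out of 4)
Genotype classes (out of 4 × 4 = 16): E_B_ = 3×3 = 9; E_bb = 3×1 = 3; eeB_ = 1×3 = 3; eebb = 1×1 = 1
Apply the phenotype rules: E_B_ (9) → black; E_bb (3) → chocolate; eeB_ (3) + eebb (1) → yellow
Phenotype counts (out of 16): 9 black, 3 chocolate, 4 yellow
yellow: 4 out of 16 → fraction 1/4
Expected count = 1/4 × 2384 = 596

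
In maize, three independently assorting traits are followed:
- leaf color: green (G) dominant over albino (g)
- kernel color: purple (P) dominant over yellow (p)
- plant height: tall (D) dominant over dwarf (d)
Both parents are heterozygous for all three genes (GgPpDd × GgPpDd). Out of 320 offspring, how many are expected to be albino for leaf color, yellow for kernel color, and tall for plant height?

Trihybrid cross: GgPpDd × GgPpDd
Each trait segregates independently with a 3:1 phenotypic ratio, so each gene contributes 3/4 (dominant) or 1/4 (recessive).
Target: albino (leaf color), yellow (kernel color), tall (plant height)
Probability = product of independent per-trait probabilities
= 1/4 × 1/4 × 3/4 = 3/64
Expected count = 3/64 × 320 = 15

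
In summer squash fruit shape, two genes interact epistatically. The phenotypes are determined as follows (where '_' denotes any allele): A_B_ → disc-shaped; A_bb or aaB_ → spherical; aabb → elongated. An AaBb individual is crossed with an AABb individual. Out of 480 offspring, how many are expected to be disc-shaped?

Cross: AaBb × AABb — consider each gene separately:
A gene: Aa × AA → 2 AA, 2 Aa → 4 A_ (out of 4)
B gene: Bb × Bb → 1 BB, 2 Bb, 1 bb → 3 B_ : 1 bb (out of 4)
Genotype classes (out of 4 × 4 = 16): A_B_ = 4×3 = 12; A_bb = 4×1 = 4
Apply the phenotype rules: A_B_ (12) → disc-shaped; A_bb (4) → spherical
Phenotype counts (out of 16): 12 disc-shaped, 4 spherical
disc-shaped: 12 out of 16 → fraction 3/4
Expected count = 3/4 × 480 = 360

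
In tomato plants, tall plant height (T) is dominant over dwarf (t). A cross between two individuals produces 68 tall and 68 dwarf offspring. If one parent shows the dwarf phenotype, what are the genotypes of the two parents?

Observed offspring: 68 tall, 68 dwarf
The observed ratio simplifies to 1:1. One parent shows dwarf, so its genotype must be tt. A 1:1 offspring split requires the other parent to be heterozygous (Tt).
Parent genotypes: tt × Tt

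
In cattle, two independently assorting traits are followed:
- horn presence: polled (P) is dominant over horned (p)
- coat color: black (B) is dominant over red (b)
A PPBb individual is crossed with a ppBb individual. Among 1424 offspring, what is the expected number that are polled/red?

Dihybrid cross PPBb × ppBb — consider each gene separately:
horn presence: PP × pp → 4 Pp → 4 P_ (out of 4)
coat color: Bb × Bb → 1 BB, 2 Bb, 1 bb → 3 B_ : 1 bb (out of 4)
Combine (counts out of 4 × 4 = 16): polled/black (P_B_) = 4×3 = 12; polled/red (P_bb) = 4×1 = 4
Phenotype counts (out of 16): 12 polled/black, 4 polled/red
polled/red: 4 out of 16 → fraction 1/4
Expected count = 1/4 × 1424 = 356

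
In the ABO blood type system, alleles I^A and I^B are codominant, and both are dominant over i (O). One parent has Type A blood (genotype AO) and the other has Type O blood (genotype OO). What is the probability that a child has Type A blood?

Cross: AO × OO
Possible offspring genotypes: 2 AO, 2 OO
Blood type counts: 2 Type A, 2 Type O
Probability of Type A: 2/4 = 1/2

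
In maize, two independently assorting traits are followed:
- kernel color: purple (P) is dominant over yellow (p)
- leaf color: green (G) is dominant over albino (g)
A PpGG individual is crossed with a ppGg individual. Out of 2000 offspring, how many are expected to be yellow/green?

Dihybrid cross PpGG × ppGg — consider each gene separately:
kernel color: Pp × pp → 2 Pp, 2 pp → 2 P_ : 2 pp (out of 4)
leaf color: GG × Gg → 2 GG, 2 Gg → 4 G_ (out of 4)
Combine (counts out of 4 × 4 = 16): purple/green (P_G_) = 2×4 = 8; yellow/green (ppG_) = 2×4 = 8
Phenotype counts (out of 16): 8 purple/green, 8 yellow/green
yellow/green: 8 out of 16 → fraction 1/2
Expected count = 1/2 × 2000 = 1000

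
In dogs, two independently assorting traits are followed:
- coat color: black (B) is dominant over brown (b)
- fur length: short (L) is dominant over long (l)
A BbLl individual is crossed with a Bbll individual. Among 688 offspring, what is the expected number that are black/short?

Dihybrid cross BbLl × Bbll — consider each gene separately:
coat color: Bb × Bb → 1 BB, 2 Bb, 1 bb → 3 B_ : 1 bb (out of 4)
fur length: Ll × ll → 2 Ll, 2 ll → 2 L_ : 2 ll (out of 4)
Combine (counts out of 4 × 4 = 16): black/short (B_L_) = 3×2 = 6; black/long (B_ll) = 3×2 = 6; brown/short (bbL_) = 1×2 = 2; brown/long (bbll) = 1×2 = 2
Phenotype counts (out of 16): 6 black/short, 6 black/long, 2 brown/short, 2 brown/long
black/short: 6 out of 16 → fraction 3/8
Expected count = 3/8 × 688 = 258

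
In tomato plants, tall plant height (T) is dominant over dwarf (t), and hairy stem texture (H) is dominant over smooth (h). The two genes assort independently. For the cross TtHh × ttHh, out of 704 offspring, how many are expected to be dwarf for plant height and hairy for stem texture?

Dihybrid cross TtHh × ttHh — consider each gene separately:
plant height: Tt × tt → 2 Tt, 2 tt → 2 T_ : 2 tt (out of 4)
stem texture: Hh × Hh → 1 HH, 2 Hh, 1 hh → 3 H_ : 1 hh (out of 4)
Looking for: dwarf (tt) and hairy (H_)
P(dwarf) = 2/4, P(hairy) = 3/4
P(both) = 2/4 × 3/4 = 6/16 = 3/8
Expected count = 3/8 × 704 = 264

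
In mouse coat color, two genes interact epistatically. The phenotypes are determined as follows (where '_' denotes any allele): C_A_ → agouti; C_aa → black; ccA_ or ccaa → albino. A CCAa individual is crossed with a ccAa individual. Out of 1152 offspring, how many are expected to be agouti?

Cross: CCAa × ccAa — consider each gene separately:
C gene: CC × cc → 4 Cc → 4 C_ (out of 4)
A gene: Aa × Aa → 1 AA, 2 Aa, 1 aa → 3 A_ : 1 aa (out of 4)
Genotype classes (out of 4 × 4 = 16): C_A_ = 4×3 = 12; C_aa = 4×1 = 4
Apply the phenotype rules: C_A_ (12) → agouti; C_aa (4) → black
Phenotype counts (out of 16): 12 agouti, 4 black
agouti: 12 out of 16 → fraction 3/4
Expected count = 3/4 × 1152 = 864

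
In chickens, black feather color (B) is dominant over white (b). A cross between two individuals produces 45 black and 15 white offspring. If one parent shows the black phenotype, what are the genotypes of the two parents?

Observed offspring: 45 black, 15 white
The observed ratio simplifies to 3:1. White (bb) offspring appear, so each parent must contribute one b allele. The parent stated to show black carries B, so it is Bb. The other parent is then either Bb or bb: Bb × bb would give a 1:1 split, whereas Bb × Bb gives 3:1 — matching the data. So both parents are heterozygous (Bb × Bb).
Parent genotypes: Bb × Bb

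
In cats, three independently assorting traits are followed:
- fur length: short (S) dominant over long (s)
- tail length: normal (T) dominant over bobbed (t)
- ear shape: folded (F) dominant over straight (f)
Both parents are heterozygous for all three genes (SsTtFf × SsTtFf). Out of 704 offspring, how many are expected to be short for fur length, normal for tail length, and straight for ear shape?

Trihybrid cross: SsTtFf × SsTtFf
Each trait segregates independently with a 3:1 phenotypic ratio, so each gene contributes 3/4 (dominant) or 1/4 (recessive).
Target: short (fur length), normal (tail length), straight (ear shape)
Probability = product of independent per-trait probabilities
= 3/4 × 3/4 × 1/4 = 9/64
Expected count = 9/64 × 704 = 99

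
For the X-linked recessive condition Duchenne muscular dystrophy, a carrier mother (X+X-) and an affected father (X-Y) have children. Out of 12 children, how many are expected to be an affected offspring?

Cross: X+X- × X-Y
Offspring: 1 X+X-, 1 X+Y, 1 X-X-, 1 X-Y
Probability of an affected offspring: 2/4 = 1/2
Expected count = 1/2 × 12 = 6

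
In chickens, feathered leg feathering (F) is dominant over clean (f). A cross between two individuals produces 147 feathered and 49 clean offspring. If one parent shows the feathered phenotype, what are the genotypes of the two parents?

Observed offspring: 147 feathered, 49 clean
The observed ratio simplifies to 3:1. Clean (ff) offspring appear, so each parent must contribute one f allele. The parent stated to show feathered carries F, so it is Ff. The other parent is then either Ff or ff: Ff × ff would give a 1:1 split, whereas Ff × Ff gives 3:1 — matching the data. So both parents are heterozygous (Ff × Ff).
Parent genotypes: Ff × Ff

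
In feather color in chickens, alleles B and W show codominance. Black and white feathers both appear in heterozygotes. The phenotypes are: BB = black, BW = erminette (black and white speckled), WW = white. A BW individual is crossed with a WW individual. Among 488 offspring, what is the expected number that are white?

Punnett square for BW × WW:
Offspring genotypes: 2 BW, 2 WW
Phenotype counts: 2 erminette (black and white speckled), 2 white
white: 2 out of 4 → fraction 1/2
Expected count = 1/2 × 488 = 244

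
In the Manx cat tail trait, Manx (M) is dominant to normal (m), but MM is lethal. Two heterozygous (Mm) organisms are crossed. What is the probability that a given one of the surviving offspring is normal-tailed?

Cross: Mm × Mm
Punnett square offspring (before lethality): 1 MM, 2 Mm, 1 mm
The MM genotype is lethal (embryos die); surviving offspring: 2 Mm, 1 mm
normal-tailed: 1 out of 3
Probability: 1/3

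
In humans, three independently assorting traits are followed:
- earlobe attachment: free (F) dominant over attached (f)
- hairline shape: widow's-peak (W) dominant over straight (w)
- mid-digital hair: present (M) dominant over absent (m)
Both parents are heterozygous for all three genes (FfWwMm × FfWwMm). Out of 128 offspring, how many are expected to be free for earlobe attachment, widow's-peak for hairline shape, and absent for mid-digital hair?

Trihybrid cross: FfWwMm × FfWwMm
Each trait segregates independently with a 3:1 phenotypic ratio, so each gene contributes 3/4 (dominant) or 1/4 (recessive).
Target: free (earlobe attachment), widow's-peak (hairline shape), absent (mid-digital hair)
Probability = product of independent per-trait probabilities
= 3/4 × 3/4 × 1/4 = 9/64
Expected count = 9/64 × 128 = 18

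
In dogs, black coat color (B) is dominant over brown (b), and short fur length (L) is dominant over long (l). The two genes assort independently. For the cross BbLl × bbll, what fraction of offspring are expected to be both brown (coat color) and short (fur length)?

Dihybrid cross BbLl × bbll — consider each gene separately:
coat color: Bb × bb → 2 Bb, 2 bb → 2 B_ : 2 bb (out of 4)
fur length: Ll × ll → 2 Ll, 2 ll → 2 L_ : 2 ll (out of 4)
Looking for: brown (bb) and short (L_)
P(brown) = 2/4, P(short) = 2/4
P(both) = 2/4 × 2/4 = 4/16 = 1/4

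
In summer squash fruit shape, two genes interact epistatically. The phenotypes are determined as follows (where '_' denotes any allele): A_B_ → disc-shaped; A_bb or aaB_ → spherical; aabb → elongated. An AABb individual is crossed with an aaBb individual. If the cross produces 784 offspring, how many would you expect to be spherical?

Cross: AABb × aaBb — consider each gene separately:
A gene: AA × aa → 4 Aa → 4 A_ (out of 4)
B gene: Bb × Bb → 1 BB, 2 Bb, 1 bb → 3 B_ : 1 bb (out of 4)
Genotype classes (out of 4 × 4 = 16): A_B_ = 4×3 = 12; A_bb = 4×1 = 4
Apply the phenotype rules: A_B_ (12) → disc-shaped; A_bb (4) → spherical
Phenotype counts (out of 16): 12 disc-shaped, 4 spherical
spherical: 4 out of 16 → fraction 1/4
Expected count = 1/4 × 784 = 196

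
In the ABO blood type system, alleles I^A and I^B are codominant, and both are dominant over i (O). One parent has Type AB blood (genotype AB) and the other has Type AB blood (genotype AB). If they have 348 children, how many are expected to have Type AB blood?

Cross: AB × AB
Possible offspring genotypes: 1 AA, 2 AB, 1 BB
Blood type counts: 1 Type A, 2 Type AB, 1 Type B
Probability of Type AB: 2/4 = 1/2
Expected count = 1/2 × 348 = 174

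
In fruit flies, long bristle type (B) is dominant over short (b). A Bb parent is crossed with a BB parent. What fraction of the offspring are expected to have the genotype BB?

Punnett square for Bb × BB:
Offspring genotypes: 2 BB, 2 Bb
Total offspring: 4
Count with target: 2
Probability: 2/4 = 1/2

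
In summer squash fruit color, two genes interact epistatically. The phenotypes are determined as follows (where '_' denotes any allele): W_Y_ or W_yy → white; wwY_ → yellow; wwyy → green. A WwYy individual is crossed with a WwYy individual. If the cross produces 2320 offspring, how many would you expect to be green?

Cross: WwYy × WwYy — consider each gene separately:
W gene: Ww × Ww → 1 WW, 2 Ww, 1 ww → 3 W_ : 1 ww (out of 4)
Y gene: Yy × Yy → 1 YY, 2 Yy, 1 yy → 3 Y_ : 1 yy (out of 4)
Genotype classes (out of 4 × 4 = 16): W_Y_ = 3×3 = 9; W_yy = 3×1 = 3; wwY_ = 1×3 = 3; wwyy = 1×1 = 1
Apply the phenotype rules: W_Y_ (9) + W_yy (3) → white; wwY_ (3) → yellow; wwyy (1) → green
Phenotype counts (out of 16): 12 white, 3 yellow, 1 green
green: 1 out of 16 → fraction 1/16
Expected count = 1/16 × 2320 = 145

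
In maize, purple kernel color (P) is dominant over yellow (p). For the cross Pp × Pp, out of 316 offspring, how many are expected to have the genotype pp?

Punnett square for Pp × Pp:
Offspring genotypes: 1 PP, 2 Pp, 1 pp
Total offspring: 4
Count with target: 1
Probability: 1/4
Expected count = 1/4 × 316 = 79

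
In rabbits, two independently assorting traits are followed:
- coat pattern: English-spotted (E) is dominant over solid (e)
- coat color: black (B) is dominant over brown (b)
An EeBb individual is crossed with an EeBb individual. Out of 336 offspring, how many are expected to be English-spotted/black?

Dihybrid cross EeBb × EeBb — consider each gene separately:
coat pattern: Ee × Ee → 1 EE, 2 Ee, 1 ee → 3 E_ : 1 ee (out of 4)
coat color: Bb × Bb → 1 BB, 2 Bb, 1 bb → 3 B_ : 1 bb (out of 4)
Combine (counts out of 4 × 4 = 16): English-spotted/black (E_B_) = 3×3 = 9; English-spotted/brown (E_bb) = 3×1 = 3; solid/black (eeB_) = 1×3 = 3; solid/brown (eebb) = 1×1 = 1
Phenotype counts (out of 16): 9 English-spotted/black, 3 English-spotted/brown, 3 solid/black, 1 solid/brown
English-spotted/black: 9 out of 16 → fraction 9/16
Expected count = 9/16 × 336 = 189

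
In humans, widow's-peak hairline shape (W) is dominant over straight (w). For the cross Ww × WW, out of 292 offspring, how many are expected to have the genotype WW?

Punnett square for Ww × WW:
Offspring genotypes: 2 WW, 2 Ww
Total offspring: 4
Count with target: 2
Probability: 2/4 = 1/2
Expected count = 1/2 × 292 = 146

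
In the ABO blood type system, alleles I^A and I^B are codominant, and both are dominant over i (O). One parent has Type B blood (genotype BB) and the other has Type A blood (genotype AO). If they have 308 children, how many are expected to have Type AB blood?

Cross: BB × AO
Possible offspring genotypes: 2 AB, 2 BO
Blood type counts: 2 Type AB, 2 Type B
Probability of Type AB: 2/4 = 1/2
Expected count = 1/2 × 308 = 154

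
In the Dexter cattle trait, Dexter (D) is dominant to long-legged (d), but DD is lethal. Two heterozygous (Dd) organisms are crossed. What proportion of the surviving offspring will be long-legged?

Cross: Dd × Dd
Punnett square offspring (before lethality): 1 DD, 2 Dd, 1 dd
The DD genotype is lethal (embryos die); surviving offspring: 2 Dd, 1 dd
long-legged: 1 out of 3
Probability: 1/3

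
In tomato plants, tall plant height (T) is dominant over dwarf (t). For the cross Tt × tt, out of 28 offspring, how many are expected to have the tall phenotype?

Punnett square for Tt × tt:
Offspring genotypes: 2 Tt, 2 tt
Total offspring: 4
Count with target: 2
Probability: 2/4 = 1/2
Expected count = 1/2 × 28 = 14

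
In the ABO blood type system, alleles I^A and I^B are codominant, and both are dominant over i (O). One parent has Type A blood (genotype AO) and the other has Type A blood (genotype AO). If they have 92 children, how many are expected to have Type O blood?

Cross: AO × AO
Possible offspring genotypes: 1 AA, 2 AO, 1 OO
Blood type counts: 3 Type A, 1 Type O
Probability of Type O: 1/4
Expected count = 1/4 × 92 = 23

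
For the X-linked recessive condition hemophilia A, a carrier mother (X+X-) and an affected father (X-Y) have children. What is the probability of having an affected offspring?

Cross: X+X- × X-Y
Offspring: 1 X+X-, 1 X+Y, 1 X-X-, 1 X-Y
Probability of an affected offspring: 2/4 = 1/2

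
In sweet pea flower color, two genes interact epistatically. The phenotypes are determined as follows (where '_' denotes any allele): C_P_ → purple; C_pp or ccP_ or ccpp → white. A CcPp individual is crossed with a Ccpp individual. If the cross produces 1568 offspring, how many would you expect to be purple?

Cross: CcPp × Ccpp — consider each gene separately:
C gene: Cc × Cc → 1 CC, 2 Cc, 1 cc → 3 C_ : 1 cc (out of 4)
P gene: Pp × pp → 2 Pp, 2 pp → 2 P_ : 2 pp (out of 4)
Genotype classes (out of 4 × 4 = 16): C_P_ = 3×2 = 6; C_pp = 3×2 = 6; ccP_ = 1×2 = 2; ccpp = 1×2 = 2
Apply the phenotype rules: C_P_ (6) → purple; C_pp (6) + ccP_ (2) + ccpp (2) → white
Phenotype counts (out of 16): 6 purple, 10 white
purple: 6 out of 16 → fraction 3/8
Expected count = 3/8 × 1568 = 588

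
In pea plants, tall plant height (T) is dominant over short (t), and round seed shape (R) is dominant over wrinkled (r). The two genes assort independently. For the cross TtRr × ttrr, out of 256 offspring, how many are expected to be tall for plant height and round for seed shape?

Dihybrid cross TtRr × ttrr — consider each gene separately:
plant height: Tt × tt → 2 Tt, 2 tt → 2 T_ : 2 tt (out of 4)
seed shape: Rr × rr → 2 Rr, 2 rr → 2 R_ : 2 rr (out of 4)
Looking for: tall (T_) and round (R_)
P(tall) = 2/4, P(round) = 2/4
P(both) = 2/4 × 2/4 = 4/16 = 1/4
Expected count = 1/4 × 256 = 64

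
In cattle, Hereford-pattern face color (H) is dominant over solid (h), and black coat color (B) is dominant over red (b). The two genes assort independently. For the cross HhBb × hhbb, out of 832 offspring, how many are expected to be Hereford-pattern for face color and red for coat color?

Dihybrid cross HhBb × hhbb — consider each gene separately:
face color: Hh × hh → 2 Hh, 2 hh → 2 H_ : 2 hh (out of 4)
coat color: Bb × bb → 2 Bb, 2 bb → 2 B_ : 2 bb (out of 4)
Looking for: Hereford-pattern (H_) and red (bb)
P(Hereford-pattern) = 2/4, P(red) = 2/4
P(both) = 2/4 × 2/4 = 4/16 = 1/4
Expected count = 1/4 × 832 = 208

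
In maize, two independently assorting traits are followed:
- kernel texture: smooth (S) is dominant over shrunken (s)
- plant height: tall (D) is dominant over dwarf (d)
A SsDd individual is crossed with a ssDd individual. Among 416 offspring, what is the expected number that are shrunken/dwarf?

Dihybrid cross SsDd × ssDd — consider each gene separately:
kernel texture: Ss × ss → 2 Ss, 2 ss → 2 S_ : 2 ss (out of 4)
plant height: Dd × Dd → 1 DD, 2 Dd, 1 dd → 3 D_ : 1 dd (out of 4)
Combine (counts out of 4 × 4 = 16): smooth/tall (S_D_) = 2×3 = 6; smooth/dwarf (S_dd) = 2×1 = 2; shrunken/tall (ssD_) = 2×3 = 6; shrunken/dwarf (ssdd) = 2×1 = 2
Phenotype counts (out of 16): 6 smooth/tall, 2 smooth/dwarf, 6 shrunken/tall, 2 shrunken/dwarf
shrunken/dwarf: 2 out of 16 → fraction 1/8
Expected count = 1/8 × 416 = 52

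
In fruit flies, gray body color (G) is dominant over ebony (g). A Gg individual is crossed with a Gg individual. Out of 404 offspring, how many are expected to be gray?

Punnett square for Gg × Gg:
Offspring genotypes: 1 GG, 2 Gg, 1 gg
gray: 3, ebony: 1
gray: 3 out of 4 → fraction 3/4
Expected count = 3/4 × 404 = 303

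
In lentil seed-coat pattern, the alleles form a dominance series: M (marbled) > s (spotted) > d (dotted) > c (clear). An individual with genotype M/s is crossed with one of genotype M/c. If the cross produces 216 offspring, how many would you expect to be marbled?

Cross: M/s × M/c
Allele dominance: M > s > d > c
Offspring genotypes: 1 M/M, 1 M/c, 1 M/s, 1 s/c
Phenotype counts: 3 marbled, 1 spotted
marbled: 3 out of 4 → fraction 3/4
Expected count = 3/4 × 216 = 162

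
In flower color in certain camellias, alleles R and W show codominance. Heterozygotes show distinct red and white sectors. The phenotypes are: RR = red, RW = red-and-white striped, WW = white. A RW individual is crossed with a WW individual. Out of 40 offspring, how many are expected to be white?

Punnett square for RW × WW:
Offspring genotypes: 2 RW, 2 WW
Phenotype counts: 2 red-and-white striped, 2 white
white: 2 out of 4 → fraction 1/2
Expected count = 1/2 × 40 = 20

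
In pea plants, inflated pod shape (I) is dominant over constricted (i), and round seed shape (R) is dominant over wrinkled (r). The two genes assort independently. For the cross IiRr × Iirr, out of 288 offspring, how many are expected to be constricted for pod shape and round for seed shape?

Dihybrid cross IiRr × Iirr — consider each gene separately:
pod shape: Ii × Ii → 1 II, 2 Ii, 1 ii → 3 I_ : 1 ii (out of 4)
seed shape: Rr × rr → 2 Rr, 2 rr → 2 R_ : 2 rr (out of 4)
Looking for: constricted (ii) and round (R_)
P(constricted) = 1/4, P(round) = 2/4
P(both) = 1/4 × 2/4 = 2/16 = 1/8
Expected count = 1/8 × 288 = 36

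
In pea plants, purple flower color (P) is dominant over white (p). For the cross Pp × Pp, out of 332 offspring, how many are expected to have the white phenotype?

Punnett square for Pp × Pp:
Offspring genotypes: 1 PP, 2 Pp, 1 pp
Total offspring: 4
Count with target: 1
Probability: 1/4
Expected count = 1/4 × 332 = 83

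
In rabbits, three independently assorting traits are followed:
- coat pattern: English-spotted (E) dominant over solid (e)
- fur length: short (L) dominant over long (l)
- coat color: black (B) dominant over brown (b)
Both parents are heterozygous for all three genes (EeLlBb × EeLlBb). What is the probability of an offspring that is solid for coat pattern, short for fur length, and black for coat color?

Trihybrid cross: EeLlBb × EeLlBb
Each trait segregates independently with a 3:1 phenotypic ratio, so each gene contributes 3/4 (dominant) or 1/4 (recessive).
Target: solid (coat pattern), short (fur length), black (coat color)
Probability = product of independent per-trait probabilities
= 1/4 × 3/4 × 3/4 = 9/64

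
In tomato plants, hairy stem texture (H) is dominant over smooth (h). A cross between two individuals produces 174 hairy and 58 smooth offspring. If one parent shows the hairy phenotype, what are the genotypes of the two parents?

Observed offspring: 174 hairy, 58 smooth
The observed ratio simplifies to 3:1. Smooth (hh) offspring appear, so each parent must contribute one h allele. The parent stated to show hairy carries H, so it is Hh. The other parent is then either Hh or hh: Hh × hh would give a 1:1 split, whereas Hh × Hh gives 3:1 — matching the data. So both parents are heterozygous (Hh × Hh).
Parent genotypes: Hh × Hh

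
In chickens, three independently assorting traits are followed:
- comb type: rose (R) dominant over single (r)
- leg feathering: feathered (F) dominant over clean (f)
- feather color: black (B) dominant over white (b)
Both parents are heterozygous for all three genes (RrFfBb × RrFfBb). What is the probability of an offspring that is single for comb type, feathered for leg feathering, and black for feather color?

Trihybrid cross: RrFfBb × RrFfBb
Each trait segregates independently with a 3:1 phenotypic ratio, so each gene contributes 3/4 (dominant) or 1/4 (recessive).
Target: single (comb type), feathered (leg feathering), black (feather color)
Probability = product of independent per-trait probabilities
= 1/4 × 3/4 × 3/4 = 9/64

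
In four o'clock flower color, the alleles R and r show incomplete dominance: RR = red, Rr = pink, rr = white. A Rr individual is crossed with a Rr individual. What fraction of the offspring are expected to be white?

Punnett square for Rr × Rr:
Offspring genotypes: 1 RR, 2 Rr, 1 rr
Phenotype counts: 1 red, 2 pink, 1 white
white: 1 out of 4
Probability: 1/4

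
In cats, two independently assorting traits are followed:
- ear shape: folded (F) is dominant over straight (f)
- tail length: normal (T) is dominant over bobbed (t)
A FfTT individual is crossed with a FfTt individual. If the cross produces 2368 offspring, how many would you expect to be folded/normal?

Dihybrid cross FfTT × FfTt — consider each gene separately:
ear shape: Ff × Ff → 1 FF, 2 Ff, 1 ff → 3 F_ : 1 ff (out of 4)
tail length: TT × Tt → 2 TT, 2 Tt → 4 T_ (out of 4)
Combine (counts out of 4 × 4 = 16): folded/normal (F_T_) = 3×4 = 12; straight/normal (ffT_) = 1×4 = 4
Phenotype counts (out of 16): 12 folded/normal, 4 straight/normal
folded/normal: 12 out of 16 → fraction 3/4
Expected count = 3/4 × 2368 = 1776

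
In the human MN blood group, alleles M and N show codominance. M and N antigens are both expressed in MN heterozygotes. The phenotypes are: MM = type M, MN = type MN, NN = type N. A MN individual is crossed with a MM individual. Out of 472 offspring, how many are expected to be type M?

Punnett square for MN × MM:
Offspring genotypes: 2 MM, 2 MN
Phenotype counts: 2 type M, 2 type MN
type M: 2 out of 4 → fraction 1/2
Expected count = 1/2 × 472 = 236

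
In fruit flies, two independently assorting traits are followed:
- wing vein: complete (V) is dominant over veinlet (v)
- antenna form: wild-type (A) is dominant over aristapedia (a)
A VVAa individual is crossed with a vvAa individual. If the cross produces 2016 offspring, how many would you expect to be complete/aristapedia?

Dihybrid cross VVAa × vvAa — consider each gene separately:
wing vein: VV × vv → 4 Vv → 4 V_ (out of 4)
antenna form: Aa × Aa → 1 AA, 2 Aa, 1 aa → 3 A_ : 1 aa (out of 4)
Combine (counts out of 4 × 4 = 16): complete/wild-type (V_A_) = 4×3 = 12; complete/aristapedia (V_aa) = 4×1 = 4
Phenotype counts (out of 16): 12 complete/wild-type, 4 complete/aristapedia
complete/aristapedia: 4 out of 16 → fraction 1/4
Expected count = 1/4 × 2016 = 504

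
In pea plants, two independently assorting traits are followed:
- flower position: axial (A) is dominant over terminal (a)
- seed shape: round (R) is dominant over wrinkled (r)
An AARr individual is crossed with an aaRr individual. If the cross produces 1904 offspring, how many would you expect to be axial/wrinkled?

Dihybrid cross AARr × aaRr — consider each gene separately:
flower position: AA × aa → 4 Aa → 4 A_ (out of 4)
seed shape: Rr × Rr → 1 RR, 2 Rr, 1 rr → 3 R_ : 1 rr (out of 4)
Combine (counts out of 4 × 4 = 16): axial/round (A_R_) = 4×3 = 12; axial/wrinkled (A_rr) = 4×1 = 4
Phenotype counts (out of 16): 12 axial/round, 4 axial/wrinkled
axial/wrinkled: 4 out of 16 → fraction 1/4
Expected count = 1/4 × 1904 = 476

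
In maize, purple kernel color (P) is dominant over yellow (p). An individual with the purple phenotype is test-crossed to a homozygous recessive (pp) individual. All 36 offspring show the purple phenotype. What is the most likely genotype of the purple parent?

Test cross: ? × pp
All offspring are purple.
If the unknown parent were heterozygous (Pp), about half of 36 offspring would be yellow; none are. The unknown parent is most likely homozygous dominant (PP).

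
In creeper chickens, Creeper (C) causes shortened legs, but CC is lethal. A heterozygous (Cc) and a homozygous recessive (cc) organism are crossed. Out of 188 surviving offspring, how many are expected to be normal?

Cross: Cc × cc
Punnett square offspring (before lethality): 2 Cc, 2 cc
No CC offspring are produced in this cross.
normal: 2 out of 4 → fraction 1/2
Expected count = 1/2 × 188 = 94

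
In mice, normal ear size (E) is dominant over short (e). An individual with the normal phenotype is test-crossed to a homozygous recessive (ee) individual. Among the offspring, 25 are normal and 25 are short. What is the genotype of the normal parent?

Test cross: ? × ee
Offspring: 25 normal, 25 short — approximately 1:1.
A 1:1 ratio in a test cross indicates the unknown parent is heterozygous (Ee).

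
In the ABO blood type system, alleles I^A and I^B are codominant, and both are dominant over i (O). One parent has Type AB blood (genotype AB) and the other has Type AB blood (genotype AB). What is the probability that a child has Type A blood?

Cross: AB × AB
Possible offspring genotypes: 1 AA, 2 AB, 1 BB
Blood type counts: 1 Type A, 2 Type AB, 1 Type B
Probability of Type A: 1/4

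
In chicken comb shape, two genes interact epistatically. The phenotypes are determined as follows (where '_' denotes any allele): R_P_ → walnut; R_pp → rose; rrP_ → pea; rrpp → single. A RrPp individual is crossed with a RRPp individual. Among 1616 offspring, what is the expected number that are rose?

Cross: RrPp × RRPp — consider each gene separately:
R gene: Rr × RR → 2 RR, 2 Rr → 4 R_ (out of 4)
P gene: Pp × Pp → 1 PP, 2 Pp, 1 pp → 3 P_ : 1 pp (out of 4)
Genotype classes (out of 4 × 4 = 16): R_P_ = 4×3 = 12; R_pp = 4×1 = 4
Apply the phenotype rules: R_P_ (12) → walnut; R_pp (4) → rose
Phenotype counts (out of 16): 12 walnut, 4 rose
rose: 4 out of 16 → fraction 1/4
Expected count = 1/4 × 1616 = 404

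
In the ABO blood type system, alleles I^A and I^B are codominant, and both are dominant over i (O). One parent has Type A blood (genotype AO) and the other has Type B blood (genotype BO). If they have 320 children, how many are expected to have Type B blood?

Cross: AO × BO
Possible offspring genotypes: 1 AB, 1 AO, 1 BO, 1 OO
Blood type counts: 1 Type AB, 1 Type A, 1 Type B, 1 Type O
Probability of Type B: 1/4
Expected count = 1/4 × 320 = 80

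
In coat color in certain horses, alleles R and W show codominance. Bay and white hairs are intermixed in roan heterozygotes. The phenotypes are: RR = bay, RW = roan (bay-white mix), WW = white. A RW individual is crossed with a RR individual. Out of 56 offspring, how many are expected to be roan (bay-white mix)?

Punnett square for RW × RR:
Offspring genotypes: 2 RR, 2 RW
Phenotype counts: 2 bay, 2 roan (bay-white mix)
roan (bay-white mix): 2 out of 4 → fraction 1/2
Expected count = 1/2 × 56 = 28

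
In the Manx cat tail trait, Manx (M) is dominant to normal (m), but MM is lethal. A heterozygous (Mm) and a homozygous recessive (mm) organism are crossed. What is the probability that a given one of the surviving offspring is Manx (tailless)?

Cross: Mm × mm
Punnett square offspring (before lethality): 2 Mm, 2 mm
No MM offspring are produced in this cross.
Manx (tailless): 2 out of 4
Probability: 2/4 = 1/2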